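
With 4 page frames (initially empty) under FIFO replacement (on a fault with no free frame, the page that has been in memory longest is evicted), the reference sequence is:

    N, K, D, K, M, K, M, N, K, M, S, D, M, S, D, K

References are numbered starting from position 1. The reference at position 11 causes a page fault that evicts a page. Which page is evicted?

N

pos 1: N → miss, frames [N]
pos 2: K → miss, frames [N, K]
pos 3: D → miss, frames [N, K, D]
pos 4: K → hit
pos 5: M → miss, frames [N, K, D, M]
pos 6: K → hit
pos 7: M → hit
pos 8: N → hit
pos 9: K → hit
pos 10: M → hit
pos 11: S → miss, evict N, frames [K, D, M, S]
At position 11, page N is evicted.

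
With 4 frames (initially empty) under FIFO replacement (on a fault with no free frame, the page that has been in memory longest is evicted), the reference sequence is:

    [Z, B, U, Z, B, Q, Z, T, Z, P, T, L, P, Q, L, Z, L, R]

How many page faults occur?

Z -> miss, frames [Z]
B -> miss, frames [Z, B]
U -> miss, frames [Z, B, U]
Z -> hit
B -> hit
Q -> miss, frames [Z, B, U, Q]
Z -> hit
T -> miss, evict Z, frames [B, U, Q, T]
Z -> miss, evict B, frames [U, Q, T, Z]
P -> miss, evict U, frames [Q, T, Z, P]
T -> hit
L -> miss, evict Q, frames [T, Z, P, L]
P -> hit
Q -> miss, evict T, frames [Z, P, L, Q]
L -> hit
Z -> hit
L -> hit
R -> miss, evict Z, frames [P, L, Q, R]
Page faults: 10.

10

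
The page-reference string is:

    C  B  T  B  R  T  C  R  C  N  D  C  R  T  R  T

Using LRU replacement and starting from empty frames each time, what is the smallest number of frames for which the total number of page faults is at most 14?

2

f=1: 16 faults
f=2: 12 faults
f=3: 9 faults
f=4: 7 faults
f=5: 6 faults
f=6: 6 faults
Smallest f with faults ≤ 14 is 2.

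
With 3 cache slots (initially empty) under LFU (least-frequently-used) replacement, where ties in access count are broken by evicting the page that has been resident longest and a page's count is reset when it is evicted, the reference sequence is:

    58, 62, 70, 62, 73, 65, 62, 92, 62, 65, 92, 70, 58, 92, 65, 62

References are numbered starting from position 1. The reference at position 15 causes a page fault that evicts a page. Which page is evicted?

58

pos 1: 58 -> fault, frames [58]
pos 2: 62 -> fault, frames [58, 62]
pos 3: 70 -> fault, frames [58, 62, 70]
pos 4: 62 -> hit
pos 5: 73 -> fault, evict 58, frames [62, 70, 73]
pos 6: 65 -> fault, evict 70, frames [62, 73, 65]
pos 7: 62 -> hit
pos 8: 92 -> fault, evict 73, frames [62, 65, 92]
pos 9: 62 -> hit
pos 10: 65 -> hit
pos 11: 92 -> hit
pos 12: 70 -> fault, evict 65, frames [62, 92, 70]
pos 13: 58 -> fault, evict 70, frames [62, 92, 58]
pos 14: 92 -> hit
pos 15: 65 -> fault, evict 58, frames [62, 92, 65]
At position 15, page 58 is evicted.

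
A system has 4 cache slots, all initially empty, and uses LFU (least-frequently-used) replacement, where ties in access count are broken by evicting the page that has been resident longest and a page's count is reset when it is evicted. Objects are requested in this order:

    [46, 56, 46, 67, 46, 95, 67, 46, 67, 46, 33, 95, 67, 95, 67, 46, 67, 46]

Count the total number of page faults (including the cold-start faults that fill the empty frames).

5

46 -> miss, frames {46}
56 -> miss, frames {46,56}
46 -> hit
67 -> miss, frames {46,56,67}
46 -> hit
95 -> miss, frames {46,56,67,95}
67 -> hit
46 -> hit
67 -> hit
46 -> hit
33 -> miss, evict 56, frames {46,67,95,33}
95 -> hit
67 -> hit
95 -> hit
67 -> hit
46 -> hit
67 -> hit
46 -> hit
Page faults: 5.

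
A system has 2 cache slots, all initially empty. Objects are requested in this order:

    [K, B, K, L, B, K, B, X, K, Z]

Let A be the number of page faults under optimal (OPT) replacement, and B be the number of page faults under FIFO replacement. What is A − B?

-2

Under OPT: F F . F . F . F . F → 6 faults.
Under FIFO: F F . F . F F F F F → 8 faults.
A − B = 6 − 8 = -2.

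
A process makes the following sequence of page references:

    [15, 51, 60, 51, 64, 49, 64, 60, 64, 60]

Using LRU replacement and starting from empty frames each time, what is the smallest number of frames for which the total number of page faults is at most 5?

4

f=1: 10 faults
f=2: 6 faults
f=3: 6 faults
f=4: 5 faults
f=5: 5 faults
Smallest f with faults ≤ 5 is 4.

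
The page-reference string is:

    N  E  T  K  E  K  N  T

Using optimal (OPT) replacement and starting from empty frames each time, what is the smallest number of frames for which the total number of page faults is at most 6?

f=1: 8 faults
f=2: 6 faults
f=3: 5 faults
f=4: 4 faults
Smallest f with faults ≤ 6 is 2.

2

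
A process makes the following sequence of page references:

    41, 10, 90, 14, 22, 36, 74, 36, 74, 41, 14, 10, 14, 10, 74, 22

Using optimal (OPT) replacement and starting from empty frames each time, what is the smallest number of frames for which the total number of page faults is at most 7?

6

f=1: 16 faults
f=2: 12 faults
f=3: 10 faults
f=4: 9 faults
f=5: 8 faults
f=6: 7 faults
f=7: 7 faults
Smallest f with faults ≤ 7 is 6.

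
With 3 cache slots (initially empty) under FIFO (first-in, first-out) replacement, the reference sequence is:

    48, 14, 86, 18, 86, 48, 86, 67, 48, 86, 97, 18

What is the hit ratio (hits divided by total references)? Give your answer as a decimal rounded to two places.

0.25

48 -> fault, frames [48]
14 -> fault, frames [48, 14]
86 -> fault, frames [48, 14, 86]
18 -> fault, evict 48, frames [14, 86, 18]
86 -> hit
48 -> fault, evict 14, frames [86, 18, 48]
86 -> hit
67 -> fault, evict 86, frames [18, 48, 67]
48 -> hit
86 -> fault, evict 18, frames [48, 67, 86]
97 -> fault, evict 48, frames [67, 86, 97]
18 -> fault, evict 67, frames [86, 97, 18]
Hits: 3 of 12 references → 3/12 = 0.2500.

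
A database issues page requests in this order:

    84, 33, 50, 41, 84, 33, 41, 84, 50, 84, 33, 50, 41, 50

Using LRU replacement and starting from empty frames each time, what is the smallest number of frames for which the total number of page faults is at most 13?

f=1: 14 faults
f=2: 12 faults
f=3: 9 faults
f=4: 4 faults
Smallest f with faults ≤ 13 is 2.

2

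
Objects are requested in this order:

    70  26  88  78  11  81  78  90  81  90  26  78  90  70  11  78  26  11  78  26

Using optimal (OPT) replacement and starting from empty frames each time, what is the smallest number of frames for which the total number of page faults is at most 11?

f=1: 20 faults
f=2: 13 faults
f=3: 10 faults
f=4: 9 faults
f=5: 8 faults
f=6: 7 faults
f=7: 7 faults
Smallest f with faults ≤ 11 is 3.

3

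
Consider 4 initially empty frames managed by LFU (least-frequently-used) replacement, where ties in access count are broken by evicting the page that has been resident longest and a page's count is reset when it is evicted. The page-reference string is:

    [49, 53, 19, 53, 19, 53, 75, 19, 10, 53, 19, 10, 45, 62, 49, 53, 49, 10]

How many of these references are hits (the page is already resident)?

49 -> fault, frames (49)
53 -> fault, frames (49 53)
19 -> fault, frames (49 53 19)
53 -> hit
19 -> hit
53 -> hit
75 -> fault, frames (49 53 19 75)
19 -> hit
10 -> fault, evict 49, frames (53 19 75 10)
53 -> hit
19 -> hit
10 -> hit
45 -> fault, evict 75, frames (53 19 10 45)
62 -> fault, evict 45, frames (53 19 10 62)
49 -> fault, evict 62, frames (53 19 10 49)
53 -> hit
49 -> hit
10 -> hit
Hits: 10.

10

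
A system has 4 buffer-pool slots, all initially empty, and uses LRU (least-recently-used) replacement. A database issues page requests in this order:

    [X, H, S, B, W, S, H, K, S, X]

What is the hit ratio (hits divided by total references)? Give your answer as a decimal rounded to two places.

X: fault, frames [X]
H: fault, frames [X, H]
S: fault, frames [X, H, S]
B: fault, frames [X, H, S, B]
W: fault, evict X, frames [H, S, B, W]
S: hit
H: hit
K: fault, evict B, frames [W, S, H, K]
S: hit
X: fault, evict W, frames [H, K, S, X]
Hits: 3 of 10 references → 3/10 = 0.3000.

0.30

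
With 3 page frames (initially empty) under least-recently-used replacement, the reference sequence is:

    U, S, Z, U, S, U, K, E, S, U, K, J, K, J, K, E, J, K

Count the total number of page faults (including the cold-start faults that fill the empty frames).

U → miss, frames {U}
S → miss, frames {U,S}
Z → miss, frames {U,S,Z}
U → hit
S → hit
U → hit
K → miss, evict Z, frames {S,U,K}
E → miss, evict S, frames {U,K,E}
S → miss, evict U, frames {K,E,S}
U → miss, evict K, frames {E,S,U}
K → miss, evict E, frames {S,U,K}
J → miss, evict S, frames {U,K,J}
K → hit
J → hit
K → hit
E → miss, evict U, frames {J,K,E}
J → hit
K → hit
Page faults: 10.

10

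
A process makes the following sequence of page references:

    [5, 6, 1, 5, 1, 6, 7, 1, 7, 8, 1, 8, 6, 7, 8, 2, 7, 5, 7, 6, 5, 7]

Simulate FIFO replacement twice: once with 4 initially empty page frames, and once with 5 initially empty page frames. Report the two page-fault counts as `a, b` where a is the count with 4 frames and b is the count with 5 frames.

9, 8

4 frames: F F F . . . F . . F . . . . . F . F . F . F → 9 faults.
5 frames: F F F . . . F . . F . . . . . F . F . F . . → 8 faults.
8 < 9: adding a frame reduced faults, as is typical.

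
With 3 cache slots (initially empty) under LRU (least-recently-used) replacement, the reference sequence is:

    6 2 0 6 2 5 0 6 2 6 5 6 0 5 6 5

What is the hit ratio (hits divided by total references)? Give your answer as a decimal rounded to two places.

0.44

6 → fault, frames [6]
2 → fault, frames [6, 2]
0 → fault, frames [6, 2, 0]
6 → hit
2 → hit
5 → fault, evict 0, frames [6, 2, 5]
0 → fault, evict 6, frames [2, 5, 0]
6 → fault, evict 2, frames [5, 0, 6]
2 → fault, evict 5, frames [0, 6, 2]
6 → hit
5 → fault, evict 0, frames [2, 6, 5]
6 → hit
0 → fault, evict 2, frames [5, 6, 0]
5 → hit
6 → hit
5 → hit
Hits: 7 of 16 references → 7/16 = 0.4375.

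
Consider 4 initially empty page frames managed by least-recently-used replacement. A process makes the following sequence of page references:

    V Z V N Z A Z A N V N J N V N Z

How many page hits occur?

V: miss, frames {V}
Z: miss, frames {V,Z}
V: hit
N: miss, frames {Z,V,N}
Z: hit
A: miss, frames {V,N,Z,A}
Z: hit
A: hit
N: hit
V: hit
N: hit
J: miss, evict Z, frames {A,V,N,J}
N: hit
V: hit
N: hit
Z: miss, evict A, frames {J,V,N,Z}
Hits: 10.

10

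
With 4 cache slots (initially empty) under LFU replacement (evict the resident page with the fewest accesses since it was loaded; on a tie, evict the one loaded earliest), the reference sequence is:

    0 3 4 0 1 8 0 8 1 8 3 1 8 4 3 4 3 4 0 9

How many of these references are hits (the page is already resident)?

8

0 -> fault, frames (0)
3 -> fault, frames (0 3)
4 -> fault, frames (0 3 4)
0 -> hit
1 -> fault, frames (0 3 4 1)
8 -> fault, evict 3, frames (0 4 1 8)
0 -> hit
8 -> hit
1 -> hit
8 -> hit
3 -> fault, evict 4, frames (0 1 8 3)
1 -> hit
8 -> hit
4 -> fault, evict 3, frames (0 1 8 4)
3 -> fault, evict 4, frames (0 1 8 3)
4 -> fault, evict 3, frames (0 1 8 4)
3 -> fault, evict 4, frames (0 1 8 3)
4 -> fault, evict 3, frames (0 1 8 4)
0 -> hit
9 -> fault, evict 4, frames (0 1 8 9)
Hits: 8.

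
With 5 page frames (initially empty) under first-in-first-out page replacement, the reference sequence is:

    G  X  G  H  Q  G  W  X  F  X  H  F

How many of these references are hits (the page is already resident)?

6

G -> miss, frames (G)
X -> miss, frames (G X)
G -> hit
H -> miss, frames (G X H)
Q -> miss, frames (G X H Q)
G -> hit
W -> miss, frames (G X H Q W)
X -> hit
F -> miss, evict G, frames (X H Q W F)
X -> hit
H -> hit
F -> hit
Hits: 6.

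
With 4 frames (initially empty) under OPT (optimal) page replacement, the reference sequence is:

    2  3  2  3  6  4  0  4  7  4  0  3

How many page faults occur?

6

2 → fault, frames {2}
3 → fault, frames {2,3}
2 → hit
3 → hit
6 → fault, frames {2,3,6}
4 → fault, frames {2,3,6,4}
0 → fault, evict 6, frames {2,3,4,0}
4 → hit
7 → fault, evict 2, frames {3,4,0,7}
4 → hit
0 → hit
3 → hit
Page faults: 6.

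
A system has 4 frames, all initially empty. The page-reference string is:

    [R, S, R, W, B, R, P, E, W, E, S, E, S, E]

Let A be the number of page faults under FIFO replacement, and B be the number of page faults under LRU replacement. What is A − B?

Under FIFO: F F . F F . F F . . F . . . → 7 faults.
Under LRU: F F . F F . F F F . F . . . → 8 faults.
A − B = 7 − 8 = -1.

-1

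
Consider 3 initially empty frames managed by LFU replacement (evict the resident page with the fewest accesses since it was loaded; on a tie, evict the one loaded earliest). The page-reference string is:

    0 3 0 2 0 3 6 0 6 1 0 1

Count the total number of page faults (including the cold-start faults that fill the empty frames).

0 → fault, frames {0}
3 → fault, frames {0,3}
0 → hit
2 → fault, frames {0,3,2}
0 → hit
3 → hit
6 → fault, evict 2, frames {0,3,6}
0 → hit
6 → hit
1 → fault, evict 3, frames {0,6,1}
0 → hit
1 → hit
Page faults: 5.

5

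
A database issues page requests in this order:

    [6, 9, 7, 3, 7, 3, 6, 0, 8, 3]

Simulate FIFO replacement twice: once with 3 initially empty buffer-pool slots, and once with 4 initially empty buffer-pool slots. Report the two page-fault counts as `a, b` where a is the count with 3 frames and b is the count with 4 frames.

8, 6

3 frames: F F F F . . F F F F → 8 faults.
4 frames: F F F F . . . F F . → 6 faults.
6 < 8: adding a frame reduced faults, as is typical.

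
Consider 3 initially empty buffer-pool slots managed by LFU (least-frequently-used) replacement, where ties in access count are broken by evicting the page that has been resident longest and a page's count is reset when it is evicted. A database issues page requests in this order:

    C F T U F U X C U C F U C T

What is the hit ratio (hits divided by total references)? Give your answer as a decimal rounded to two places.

0.50

C → fault, frames [C]
F → fault, frames [C, F]
T → fault, frames [C, F, T]
U → fault, evict C, frames [F, T, U]
F → hit
U → hit
X → fault, evict T, frames [F, U, X]
C → fault, evict X, frames [F, U, C]
U → hit
C → hit
F → hit
U → hit
C → hit
T → fault, evict F, frames [U, C, T]
Hits: 7 of 14 references → 7/14 = 0.5000.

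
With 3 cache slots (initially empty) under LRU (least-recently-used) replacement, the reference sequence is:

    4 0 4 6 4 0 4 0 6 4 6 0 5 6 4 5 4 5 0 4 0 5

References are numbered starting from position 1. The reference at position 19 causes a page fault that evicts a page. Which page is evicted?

pos 1: 4 → fault, frames [4]
pos 2: 0 → fault, frames [4, 0]
pos 3: 4 → hit
pos 4: 6 → fault, frames [0, 4, 6]
pos 5: 4 → hit
pos 6: 0 → hit
pos 7: 4 → hit
pos 8: 0 → hit
pos 9: 6 → hit
pos 10: 4 → hit
pos 11: 6 → hit
pos 12: 0 → hit
pos 13: 5 → fault, evict 4, frames [6, 0, 5]
pos 14: 6 → hit
pos 15: 4 → fault, evict 0, frames [5, 6, 4]
pos 16: 5 → hit
pos 17: 4 → hit
pos 18: 5 → hit
pos 19: 0 → fault, evict 6, frames [4, 5, 0]
At position 19, page 6 is evicted.

6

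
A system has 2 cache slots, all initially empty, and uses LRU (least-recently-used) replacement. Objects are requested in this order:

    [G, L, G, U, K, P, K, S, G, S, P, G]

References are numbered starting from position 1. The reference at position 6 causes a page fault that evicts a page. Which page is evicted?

U

pos 1: G -> miss, frames (G)
pos 2: L -> miss, frames (G L)
pos 3: G -> hit
pos 4: U -> miss, evict L, frames (G U)
pos 5: K -> miss, evict G, frames (U K)
pos 6: P -> miss, evict U, frames (K P)
At position 6, page U is evicted.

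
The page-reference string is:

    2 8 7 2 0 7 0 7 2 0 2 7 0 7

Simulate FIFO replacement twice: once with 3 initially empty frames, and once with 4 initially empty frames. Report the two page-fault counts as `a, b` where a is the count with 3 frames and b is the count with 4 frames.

5, 4

3 frames: F F F . F . . . F . . . . . → 5 faults.
4 frames: F F F . F . . . . . . . . . → 4 faults.
4 < 5: adding a frame reduced faults, as is typical.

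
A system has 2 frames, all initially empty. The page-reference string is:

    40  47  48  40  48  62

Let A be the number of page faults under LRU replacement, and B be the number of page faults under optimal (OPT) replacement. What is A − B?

1

Under LRU: F F F F . F → 5 faults.
Under OPT: F F F . . F → 4 faults.
A − B = 5 − 4 = 1.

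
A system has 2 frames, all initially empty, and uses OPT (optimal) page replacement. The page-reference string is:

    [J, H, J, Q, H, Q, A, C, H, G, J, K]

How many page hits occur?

4

J -> miss, frames {J}
H -> miss, frames {J,H}
J -> hit
Q -> miss, evict J, frames {H,Q}
H -> hit
Q -> hit
A -> miss, evict Q, frames {H,A}
C -> miss, evict A, frames {H,C}
H -> hit
G -> miss, evict C, frames {H,G}
J -> miss, evict G, frames {H,J}
K -> miss, evict J, frames {H,K}
Hits: 4.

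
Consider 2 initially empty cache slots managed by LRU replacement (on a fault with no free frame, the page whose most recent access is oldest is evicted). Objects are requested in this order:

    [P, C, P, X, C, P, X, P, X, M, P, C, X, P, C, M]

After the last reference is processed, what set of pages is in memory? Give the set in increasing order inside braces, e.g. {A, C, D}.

P → miss, frames (P)
C → miss, frames (P C)
P → hit
X → miss, evict C, frames (P X)
C → miss, evict P, frames (X C)
P → miss, evict X, frames (C P)
X → miss, evict C, frames (P X)
P → hit
X → hit
M → miss, evict P, frames (X M)
P → miss, evict X, frames (M P)
C → miss, evict M, frames (P C)
X → miss, evict P, frames (C X)
P → miss, evict C, frames (X P)
C → miss, evict X, frames (P C)
M → miss, evict P, frames (C M)

{C, M}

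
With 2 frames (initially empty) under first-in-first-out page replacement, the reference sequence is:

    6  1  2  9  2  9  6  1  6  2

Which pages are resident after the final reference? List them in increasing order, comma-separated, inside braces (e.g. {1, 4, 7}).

{1, 2}

6 -> fault, frames {6}
1 -> fault, frames {6,1}
2 -> fault, evict 6, frames {1,2}
9 -> fault, evict 1, frames {2,9}
2 -> hit
9 -> hit
6 -> fault, evict 2, frames {9,6}
1 -> fault, evict 9, frames {6,1}
6 -> hit
2 -> fault, evict 6, frames {1,2}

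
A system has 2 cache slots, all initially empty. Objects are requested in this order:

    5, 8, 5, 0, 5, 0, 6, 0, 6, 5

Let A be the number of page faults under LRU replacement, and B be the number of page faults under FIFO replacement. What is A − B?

-2

Under LRU: F F . F . . F . . F → 5 faults.
Under FIFO: F F . F F . F F . F → 7 faults.
A − B = 5 − 7 = -2.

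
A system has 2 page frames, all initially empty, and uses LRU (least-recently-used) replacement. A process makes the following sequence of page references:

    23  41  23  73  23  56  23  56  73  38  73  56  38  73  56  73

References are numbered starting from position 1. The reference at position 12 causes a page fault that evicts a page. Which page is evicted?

pos 1: 23 → miss, frames {23}
pos 2: 41 → miss, frames {23,41}
pos 3: 23 → hit
pos 4: 73 → miss, evict 41, frames {23,73}
pos 5: 23 → hit
pos 6: 56 → miss, evict 73, frames {23,56}
pos 7: 23 → hit
pos 8: 56 → hit
pos 9: 73 → miss, evict 23, frames {56,73}
pos 10: 38 → miss, evict 56, frames {73,38}
pos 11: 73 → hit
pos 12: 56 → miss, evict 38, frames {73,56}
At position 12, page 38 is evicted.

38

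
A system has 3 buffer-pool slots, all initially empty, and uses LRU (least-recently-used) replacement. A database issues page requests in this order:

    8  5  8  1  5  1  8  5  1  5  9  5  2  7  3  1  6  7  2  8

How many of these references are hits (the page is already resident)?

8 → miss, frames (8)
5 → miss, frames (8 5)
8 → hit
1 → miss, frames (5 8 1)
5 → hit
1 → hit
8 → hit
5 → hit
1 → hit
5 → hit
9 → miss, evict 8, frames (1 5 9)
5 → hit
2 → miss, evict 1, frames (9 5 2)
7 → miss, evict 9, frames (5 2 7)
3 → miss, evict 5, frames (2 7 3)
1 → miss, evict 2, frames (7 3 1)
6 → miss, evict 7, frames (3 1 6)
7 → miss, evict 3, frames (1 6 7)
2 → miss, evict 1, frames (6 7 2)
8 → miss, evict 6, frames (7 2 8)
Hits: 8.

8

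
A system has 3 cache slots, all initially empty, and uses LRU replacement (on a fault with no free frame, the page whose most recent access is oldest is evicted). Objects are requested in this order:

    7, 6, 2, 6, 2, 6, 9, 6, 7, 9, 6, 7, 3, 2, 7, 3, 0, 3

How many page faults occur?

8

7 -> fault, frames {7}
6 -> fault, frames {7,6}
2 -> fault, frames {7,6,2}
6 -> hit
2 -> hit
6 -> hit
9 -> fault, evict 7, frames {2,6,9}
6 -> hit
7 -> fault, evict 2, frames {9,6,7}
9 -> hit
6 -> hit
7 -> hit
3 -> fault, evict 9, frames {6,7,3}
2 -> fault, evict 6, frames {7,3,2}
7 -> hit
3 -> hit
0 -> fault, evict 2, frames {7,3,0}
3 -> hit
Page faults: 8.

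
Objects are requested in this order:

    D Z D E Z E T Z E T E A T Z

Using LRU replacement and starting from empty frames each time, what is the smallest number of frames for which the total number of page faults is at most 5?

4

f=1: 14 faults
f=2: 11 faults
f=3: 6 faults
f=4: 5 faults
f=5: 5 faults
Smallest f with faults ≤ 5 is 4.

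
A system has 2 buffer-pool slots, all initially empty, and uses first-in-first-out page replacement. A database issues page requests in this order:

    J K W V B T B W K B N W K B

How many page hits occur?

1

J: fault, frames (J)
K: fault, frames (J K)
W: fault, evict J, frames (K W)
V: fault, evict K, frames (W V)
B: fault, evict W, frames (V B)
T: fault, evict V, frames (B T)
B: hit
W: fault, evict B, frames (T W)
K: fault, evict T, frames (W K)
B: fault, evict W, frames (K B)
N: fault, evict K, frames (B N)
W: fault, evict B, frames (N W)
K: fault, evict N, frames (W K)
B: fault, evict W, frames (K B)
Hits: 1.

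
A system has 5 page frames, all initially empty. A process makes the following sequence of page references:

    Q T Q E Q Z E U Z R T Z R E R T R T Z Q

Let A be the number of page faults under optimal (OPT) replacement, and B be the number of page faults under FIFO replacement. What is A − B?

Under OPT: F F . F . F . F . F . . . . . . . . . . → 6 faults.
Under FIFO: F F . F . F . F . F . . . . . . . . . F → 7 faults.
A − B = 6 − 7 = -1.

-1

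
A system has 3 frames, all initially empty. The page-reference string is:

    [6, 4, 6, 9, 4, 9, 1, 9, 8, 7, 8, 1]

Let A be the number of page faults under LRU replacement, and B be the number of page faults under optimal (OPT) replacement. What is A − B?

Under LRU: F F . F . . F . F F . F → 7 faults.
Under OPT: F F . F . . F . F F . . → 6 faults.
A − B = 7 − 6 = 1.

1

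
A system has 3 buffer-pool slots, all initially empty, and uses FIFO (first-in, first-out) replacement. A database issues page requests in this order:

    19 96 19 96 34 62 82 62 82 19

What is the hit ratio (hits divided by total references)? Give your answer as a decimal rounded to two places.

0.40

19 → miss, frames [19]
96 → miss, frames [19, 96]
19 → hit
96 → hit
34 → miss, frames [19, 96, 34]
62 → miss, evict 19, frames [96, 34, 62]
82 → miss, evict 96, frames [34, 62, 82]
62 → hit
82 → hit
19 → miss, evict 34, frames [62, 82, 19]
Hits: 4 of 10 references → 4/10 = 0.4000.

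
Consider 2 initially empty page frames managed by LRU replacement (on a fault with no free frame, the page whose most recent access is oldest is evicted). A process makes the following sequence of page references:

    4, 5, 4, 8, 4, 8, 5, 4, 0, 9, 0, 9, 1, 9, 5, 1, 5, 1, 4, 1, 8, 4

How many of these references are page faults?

4: miss, frames (4)
5: miss, frames (4 5)
4: hit
8: miss, evict 5, frames (4 8)
4: hit
8: hit
5: miss, evict 4, frames (8 5)
4: miss, evict 8, frames (5 4)
0: miss, evict 5, frames (4 0)
9: miss, evict 4, frames (0 9)
0: hit
9: hit
1: miss, evict 0, frames (9 1)
9: hit
5: miss, evict 1, frames (9 5)
1: miss, evict 9, frames (5 1)
5: hit
1: hit
4: miss, evict 5, frames (1 4)
1: hit
8: miss, evict 4, frames (1 8)
4: miss, evict 1, frames (8 4)
Page faults: 13.

13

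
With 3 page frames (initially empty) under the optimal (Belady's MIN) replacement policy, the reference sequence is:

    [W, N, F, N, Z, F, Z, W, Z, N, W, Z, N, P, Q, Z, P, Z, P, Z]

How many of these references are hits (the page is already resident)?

W -> miss, frames (W)
N -> miss, frames (W N)
F -> miss, frames (W N F)
N -> hit
Z -> miss, evict N, frames (W F Z)
F -> hit
Z -> hit
W -> hit
Z -> hit
N -> miss, evict F, frames (W Z N)
W -> hit
Z -> hit
N -> hit
P -> miss, evict N, frames (W Z P)
Q -> miss, evict W, frames (Z P Q)
Z -> hit
P -> hit
Z -> hit
P -> hit
Z -> hit
Hits: 13.

13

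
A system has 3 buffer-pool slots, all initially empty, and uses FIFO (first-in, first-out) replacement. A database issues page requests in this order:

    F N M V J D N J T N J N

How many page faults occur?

F -> miss, frames (F)
N -> miss, frames (F N)
M -> miss, frames (F N M)
V -> miss, evict F, frames (N M V)
J -> miss, evict N, frames (M V J)
D -> miss, evict M, frames (V J D)
N -> miss, evict V, frames (J D N)
J -> hit
T -> miss, evict J, frames (D N T)
N -> hit
J -> miss, evict D, frames (N T J)
N -> hit
Page faults: 9.

9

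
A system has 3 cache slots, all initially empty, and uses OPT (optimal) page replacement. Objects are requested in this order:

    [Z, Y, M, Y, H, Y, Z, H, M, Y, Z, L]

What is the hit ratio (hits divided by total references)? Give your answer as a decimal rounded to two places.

Z: fault, frames (Z)
Y: fault, frames (Z Y)
M: fault, frames (Z Y M)
Y: hit
H: fault, evict M, frames (Z Y H)
Y: hit
Z: hit
H: hit
M: fault, evict H, frames (Z Y M)
Y: hit
Z: hit
L: fault, evict M, frames (Z Y L)
Hits: 6 of 12 references → 6/12 = 0.5000.

0.50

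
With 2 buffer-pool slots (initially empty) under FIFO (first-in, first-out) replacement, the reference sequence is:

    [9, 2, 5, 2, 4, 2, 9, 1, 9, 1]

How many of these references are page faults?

9 → fault, frames [9]
2 → fault, frames [9, 2]
5 → fault, evict 9, frames [2, 5]
2 → hit
4 → fault, evict 2, frames [5, 4]
2 → fault, evict 5, frames [4, 2]
9 → fault, evict 4, frames [2, 9]
1 → fault, evict 2, frames [9, 1]
9 → hit
1 → hit
Page faults: 7.

7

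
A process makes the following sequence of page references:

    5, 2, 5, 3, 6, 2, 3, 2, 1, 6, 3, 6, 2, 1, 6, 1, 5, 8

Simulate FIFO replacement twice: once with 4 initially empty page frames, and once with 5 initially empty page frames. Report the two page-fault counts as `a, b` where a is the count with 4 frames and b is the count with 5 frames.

4 frames: F F . F F . . . F . . . . . . . F F → 7 faults.
5 frames: F F . F F . . . F . . . . . . . . F → 6 faults.
6 < 7: adding a frame reduced faults, as is typical.

7, 6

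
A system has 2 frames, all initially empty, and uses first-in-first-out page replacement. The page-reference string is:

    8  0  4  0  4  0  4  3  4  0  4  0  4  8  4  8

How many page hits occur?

9

8 -> miss, frames (8)
0 -> miss, frames (8 0)
4 -> miss, evict 8, frames (0 4)
0 -> hit
4 -> hit
0 -> hit
4 -> hit
3 -> miss, evict 0, frames (4 3)
4 -> hit
0 -> miss, evict 4, frames (3 0)
4 -> miss, evict 3, frames (0 4)
0 -> hit
4 -> hit
8 -> miss, evict 0, frames (4 8)
4 -> hit
8 -> hit
Hits: 9.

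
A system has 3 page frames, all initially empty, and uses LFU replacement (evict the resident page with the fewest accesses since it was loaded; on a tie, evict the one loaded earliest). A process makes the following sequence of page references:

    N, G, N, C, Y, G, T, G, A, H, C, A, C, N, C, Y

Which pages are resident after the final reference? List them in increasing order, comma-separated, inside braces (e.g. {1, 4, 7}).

N -> miss, frames [N]
G -> miss, frames [N, G]
N -> hit
C -> miss, frames [N, G, C]
Y -> miss, evict G, frames [N, C, Y]
G -> miss, evict C, frames [N, Y, G]
T -> miss, evict Y, frames [N, G, T]
G -> hit
A -> miss, evict T, frames [N, G, A]
H -> miss, evict A, frames [N, G, H]
C -> miss, evict H, frames [N, G, C]
A -> miss, evict C, frames [N, G, A]
C -> miss, evict A, frames [N, G, C]
N -> hit
C -> hit
Y -> miss, evict G, frames [N, C, Y]

{C, N, Y}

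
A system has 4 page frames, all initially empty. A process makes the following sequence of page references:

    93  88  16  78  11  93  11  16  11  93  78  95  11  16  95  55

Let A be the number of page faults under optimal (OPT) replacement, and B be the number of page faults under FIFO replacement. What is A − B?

-2

Under OPT: F F F F F . . . . . . F . . . F → 7 faults.
Under FIFO: F F F F F F . . . . . F . F . F → 9 faults.
A − B = 7 − 9 = -2.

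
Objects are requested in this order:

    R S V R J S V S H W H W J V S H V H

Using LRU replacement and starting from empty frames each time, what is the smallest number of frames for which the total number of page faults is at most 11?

f=1: 18 faults
f=2: 14 faults
f=3: 12 faults
f=4: 10 faults
f=5: 6 faults
f=6: 6 faults
Smallest f with faults ≤ 11 is 4.

4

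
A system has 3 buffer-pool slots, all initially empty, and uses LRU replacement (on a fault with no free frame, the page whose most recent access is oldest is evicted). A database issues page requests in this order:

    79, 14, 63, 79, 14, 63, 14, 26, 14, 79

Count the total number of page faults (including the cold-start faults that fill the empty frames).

79 -> fault, frames {79}
14 -> fault, frames {79,14}
63 -> fault, frames {79,14,63}
79 -> hit
14 -> hit
63 -> hit
14 -> hit
26 -> fault, evict 79, frames {63,14,26}
14 -> hit
79 -> fault, evict 63, frames {26,14,79}
Page faults: 5.

5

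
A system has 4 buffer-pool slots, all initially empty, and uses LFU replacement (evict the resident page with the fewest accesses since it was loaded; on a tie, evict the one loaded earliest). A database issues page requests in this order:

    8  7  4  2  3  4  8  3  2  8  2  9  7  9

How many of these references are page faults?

9

8 -> fault, frames (8)
7 -> fault, frames (8 7)
4 -> fault, frames (8 7 4)
2 -> fault, frames (8 7 4 2)
3 -> fault, evict 8, frames (7 4 2 3)
4 -> hit
8 -> fault, evict 7, frames (4 2 3 8)
3 -> hit
2 -> hit
8 -> hit
2 -> hit
9 -> fault, evict 4, frames (2 3 8 9)
7 -> fault, evict 9, frames (2 3 8 7)
9 -> fault, evict 7, frames (2 3 8 9)
Page faults: 9.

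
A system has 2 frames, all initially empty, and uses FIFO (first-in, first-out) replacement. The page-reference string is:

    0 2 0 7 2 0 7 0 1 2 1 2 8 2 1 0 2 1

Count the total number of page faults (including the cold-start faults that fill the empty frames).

11

0: miss, frames [0]
2: miss, frames [0, 2]
0: hit
7: miss, evict 0, frames [2, 7]
2: hit
0: miss, evict 2, frames [7, 0]
7: hit
0: hit
1: miss, evict 7, frames [0, 1]
2: miss, evict 0, frames [1, 2]
1: hit
2: hit
8: miss, evict 1, frames [2, 8]
2: hit
1: miss, evict 2, frames [8, 1]
0: miss, evict 8, frames [1, 0]
2: miss, evict 1, frames [0, 2]
1: miss, evict 0, frames [2, 1]
Page faults: 11.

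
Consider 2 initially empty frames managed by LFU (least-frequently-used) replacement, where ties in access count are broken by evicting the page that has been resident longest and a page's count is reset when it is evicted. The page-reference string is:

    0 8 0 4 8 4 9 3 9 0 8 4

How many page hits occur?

0 → fault, frames {0}
8 → fault, frames {0,8}
0 → hit
4 → fault, evict 8, frames {0,4}
8 → fault, evict 4, frames {0,8}
4 → fault, evict 8, frames {0,4}
9 → fault, evict 4, frames {0,9}
3 → fault, evict 9, frames {0,3}
9 → fault, evict 3, frames {0,9}
0 → hit
8 → fault, evict 9, frames {0,8}
4 → fault, evict 8, frames {0,4}
Hits: 2.

2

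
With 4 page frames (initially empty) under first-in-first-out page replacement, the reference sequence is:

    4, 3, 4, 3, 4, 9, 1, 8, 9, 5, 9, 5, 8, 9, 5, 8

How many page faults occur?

4 → fault, frames [4]
3 → fault, frames [4, 3]
4 → hit
3 → hit
4 → hit
9 → fault, frames [4, 3, 9]
1 → fault, frames [4, 3, 9, 1]
8 → fault, evict 4, frames [3, 9, 1, 8]
9 → hit
5 → fault, evict 3, frames [9, 1, 8, 5]
9 → hit
5 → hit
8 → hit
9 → hit
5 → hit
8 → hit
Page faults: 6.

6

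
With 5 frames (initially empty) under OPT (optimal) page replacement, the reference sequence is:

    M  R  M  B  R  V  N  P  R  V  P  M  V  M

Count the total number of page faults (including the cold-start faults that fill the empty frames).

6

M: fault, frames {M}
R: fault, frames {M,R}
M: hit
B: fault, frames {M,R,B}
R: hit
V: fault, frames {M,R,B,V}
N: fault, frames {M,R,B,V,N}
P: fault, evict N, frames {M,R,B,V,P}
R: hit
V: hit
P: hit
M: hit
V: hit
M: hit
Page faults: 6.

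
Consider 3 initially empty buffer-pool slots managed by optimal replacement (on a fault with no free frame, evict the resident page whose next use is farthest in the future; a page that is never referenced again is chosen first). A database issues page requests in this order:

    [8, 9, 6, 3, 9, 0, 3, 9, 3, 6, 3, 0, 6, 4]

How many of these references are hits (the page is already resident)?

7

8 → miss, frames {8}
9 → miss, frames {8,9}
6 → miss, frames {8,9,6}
3 → miss, evict 8, frames {9,6,3}
9 → hit
0 → miss, evict 6, frames {9,3,0}
3 → hit
9 → hit
3 → hit
6 → miss, evict 9, frames {3,0,6}
3 → hit
0 → hit
6 → hit
4 → miss, evict 6, frames {3,0,4}
Hits: 7.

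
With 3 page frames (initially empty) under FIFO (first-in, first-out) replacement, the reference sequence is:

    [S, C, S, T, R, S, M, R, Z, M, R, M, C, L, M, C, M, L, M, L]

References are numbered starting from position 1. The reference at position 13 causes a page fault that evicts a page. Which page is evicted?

M

pos 1: S → fault, frames {S}
pos 2: C → fault, frames {S,C}
pos 3: S → hit
pos 4: T → fault, frames {S,C,T}
pos 5: R → fault, evict S, frames {C,T,R}
pos 6: S → fault, evict C, frames {T,R,S}
pos 7: M → fault, evict T, frames {R,S,M}
pos 8: R → hit
pos 9: Z → fault, evict R, frames {S,M,Z}
pos 10: M → hit
pos 11: R → fault, evict S, frames {M,Z,R}
pos 12: M → hit
pos 13: C → fault, evict M, frames {Z,R,C}
At position 13, page M is evicted.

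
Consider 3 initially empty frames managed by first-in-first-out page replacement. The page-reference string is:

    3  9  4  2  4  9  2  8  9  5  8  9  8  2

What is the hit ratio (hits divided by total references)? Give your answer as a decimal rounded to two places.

3 → miss, frames {3}
9 → miss, frames {3,9}
4 → miss, frames {3,9,4}
2 → miss, evict 3, frames {9,4,2}
4 → hit
9 → hit
2 → hit
8 → miss, evict 9, frames {4,2,8}
9 → miss, evict 4, frames {2,8,9}
5 → miss, evict 2, frames {8,9,5}
8 → hit
9 → hit
8 → hit
2 → miss, evict 8, frames {9,5,2}
Hits: 6 of 14 references → 6/14 = 0.4286.

0.43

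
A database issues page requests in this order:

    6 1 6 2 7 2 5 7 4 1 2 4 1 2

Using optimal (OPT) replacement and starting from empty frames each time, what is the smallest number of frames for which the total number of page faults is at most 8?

f=1: 14 faults
f=2: 9 faults
f=3: 7 faults
f=4: 6 faults
f=5: 6 faults
f=6: 6 faults
Smallest f with faults ≤ 8 is 3.

3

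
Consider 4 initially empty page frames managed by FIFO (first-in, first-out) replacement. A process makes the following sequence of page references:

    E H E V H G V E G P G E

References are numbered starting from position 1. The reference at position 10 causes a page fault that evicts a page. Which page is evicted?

E

pos 1: E -> miss, frames (E)
pos 2: H -> miss, frames (E H)
pos 3: E -> hit
pos 4: V -> miss, frames (E H V)
pos 5: H -> hit
pos 6: G -> miss, frames (E H V G)
pos 7: V -> hit
pos 8: E -> hit
pos 9: G -> hit
pos 10: P -> miss, evict E, frames (H V G P)
At position 10, page E is evicted.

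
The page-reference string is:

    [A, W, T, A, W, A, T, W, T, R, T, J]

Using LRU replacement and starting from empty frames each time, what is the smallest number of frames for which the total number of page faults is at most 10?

2

f=1: 12 faults
f=2: 9 faults
f=3: 5 faults
f=4: 5 faults
f=5: 5 faults
Smallest f with faults ≤ 10 is 2.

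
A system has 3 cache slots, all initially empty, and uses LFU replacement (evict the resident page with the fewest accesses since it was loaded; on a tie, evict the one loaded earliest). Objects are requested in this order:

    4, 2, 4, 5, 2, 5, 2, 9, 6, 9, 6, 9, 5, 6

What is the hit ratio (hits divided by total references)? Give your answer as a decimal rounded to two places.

4: miss, frames [4]
2: miss, frames [4, 2]
4: hit
5: miss, frames [4, 2, 5]
2: hit
5: hit
2: hit
9: miss, evict 4, frames [2, 5, 9]
6: miss, evict 9, frames [2, 5, 6]
9: miss, evict 6, frames [2, 5, 9]
6: miss, evict 9, frames [2, 5, 6]
9: miss, evict 6, frames [2, 5, 9]
5: hit
6: miss, evict 9, frames [2, 5, 6]
Hits: 5 of 14 references → 5/14 = 0.3571.

0.36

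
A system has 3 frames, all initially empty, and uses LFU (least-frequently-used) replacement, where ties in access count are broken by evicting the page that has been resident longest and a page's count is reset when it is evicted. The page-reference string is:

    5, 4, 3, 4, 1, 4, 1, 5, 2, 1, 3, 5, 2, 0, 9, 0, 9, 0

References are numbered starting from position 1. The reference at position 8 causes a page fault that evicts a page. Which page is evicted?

pos 1: 5: miss, frames {5}
pos 2: 4: miss, frames {5,4}
pos 3: 3: miss, frames {5,4,3}
pos 4: 4: hit
pos 5: 1: miss, evict 5, frames {4,3,1}
pos 6: 4: hit
pos 7: 1: hit
pos 8: 5: miss, evict 3, frames {4,1,5}
At position 8, page 3 is evicted.

3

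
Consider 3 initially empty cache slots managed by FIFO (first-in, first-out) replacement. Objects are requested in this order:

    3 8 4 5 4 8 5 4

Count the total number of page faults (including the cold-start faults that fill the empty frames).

4

3 → miss, frames {3}
8 → miss, frames {3,8}
4 → miss, frames {3,8,4}
5 → miss, evict 3, frames {8,4,5}
4 → hit
8 → hit
5 → hit
4 → hit
Page faults: 4.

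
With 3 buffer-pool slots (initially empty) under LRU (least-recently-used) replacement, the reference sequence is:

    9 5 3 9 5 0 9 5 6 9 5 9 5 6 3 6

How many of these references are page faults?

6

9 → miss, frames {9}
5 → miss, frames {9,5}
3 → miss, frames {9,5,3}
9 → hit
5 → hit
0 → miss, evict 3, frames {9,5,0}
9 → hit
5 → hit
6 → miss, evict 0, frames {9,5,6}
9 → hit
5 → hit
9 → hit
5 → hit
6 → hit
3 → miss, evict 9, frames {5,6,3}
6 → hit
Page faults: 6.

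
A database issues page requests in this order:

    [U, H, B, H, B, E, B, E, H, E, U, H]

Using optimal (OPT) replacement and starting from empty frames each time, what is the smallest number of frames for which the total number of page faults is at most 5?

f=1: 12 faults
f=2: 6 faults
f=3: 5 faults
f=4: 4 faults
Smallest f with faults ≤ 5 is 3.

3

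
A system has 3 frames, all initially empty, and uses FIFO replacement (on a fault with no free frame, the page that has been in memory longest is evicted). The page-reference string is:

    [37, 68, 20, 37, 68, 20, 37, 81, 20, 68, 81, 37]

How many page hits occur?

37: fault, frames {37}
68: fault, frames {37,68}
20: fault, frames {37,68,20}
37: hit
68: hit
20: hit
37: hit
81: fault, evict 37, frames {68,20,81}
20: hit
68: hit
81: hit
37: fault, evict 68, frames {20,81,37}
Hits: 7.

7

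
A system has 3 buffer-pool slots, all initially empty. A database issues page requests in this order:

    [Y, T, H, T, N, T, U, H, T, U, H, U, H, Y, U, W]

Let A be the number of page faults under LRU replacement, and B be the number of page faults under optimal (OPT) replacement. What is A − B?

1

Under LRU: F F F . F . F F . . . . . F . F → 8 faults.
Under OPT: F F F . F . F . . . . . . F . F → 7 faults.
A − B = 8 − 7 = 1.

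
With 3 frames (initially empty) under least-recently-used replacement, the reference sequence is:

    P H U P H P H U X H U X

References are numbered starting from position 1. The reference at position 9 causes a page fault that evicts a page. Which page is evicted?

pos 1: P -> miss, frames {P}
pos 2: H -> miss, frames {P,H}
pos 3: U -> miss, frames {P,H,U}
pos 4: P -> hit
pos 5: H -> hit
pos 6: P -> hit
pos 7: H -> hit
pos 8: U -> hit
pos 9: X -> miss, evict P, frames {H,U,X}
At position 9, page P is evicted.

P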